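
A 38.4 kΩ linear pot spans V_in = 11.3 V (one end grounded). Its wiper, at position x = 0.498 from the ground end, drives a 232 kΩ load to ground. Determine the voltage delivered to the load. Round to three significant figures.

V_out ≈ 5.40 V

The pot divides into 19.28 kΩ above the wiper and 19.12 kΩ below.
R_L loads the lower segment: effective lower R = 17.67 kΩ.
Loaded-divider output: V_out = 11.3 × 0.4782 = 5.404 V.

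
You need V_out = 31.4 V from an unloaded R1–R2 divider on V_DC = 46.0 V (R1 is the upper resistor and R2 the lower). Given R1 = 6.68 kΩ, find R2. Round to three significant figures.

R2 ≈ 14.4 kΩ

Required fraction k = V_out/V_DC = 0.6826.
So R2 = R1 · V_out/(V_DC − V_out) = 6.68 × 31.4/(46.0 − 31.4) = 6.68 × 2.151 = 14.37 kΩ.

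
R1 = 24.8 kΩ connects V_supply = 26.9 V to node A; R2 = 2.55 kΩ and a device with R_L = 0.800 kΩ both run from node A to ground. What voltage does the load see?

First combine the lower leg with the load: R2 ‖ R_L = 0.6090 kΩ.
Now apply the divider: V_out = 26.9 × 0.02397 = 0.6447 V.
(Unloaded it would be 2.51 V; the load pulls it down.)

V_out ≈ 0.645 V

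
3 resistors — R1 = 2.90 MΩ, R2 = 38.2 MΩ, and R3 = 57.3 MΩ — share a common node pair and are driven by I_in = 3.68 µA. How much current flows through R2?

Conductances: ΣG = 1/2.90 + 1/38.2 + 1/57.3 = 0.3885 (1/MΩ).
By the current-divider rule, I = I_in · G_k/ΣG = 3.68 × 0.06739 = 0.2480 µA.

I ≈ 0.248 µA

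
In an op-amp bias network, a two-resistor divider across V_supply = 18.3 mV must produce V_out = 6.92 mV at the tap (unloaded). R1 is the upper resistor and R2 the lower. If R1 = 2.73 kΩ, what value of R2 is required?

R2 ≈ 1.66 kΩ

V_out/V_supply = R2/(R1+R2) = 0.3781.
R2 = R1 · 0.3781/(1 − 0.3781) = 1.660 kΩ.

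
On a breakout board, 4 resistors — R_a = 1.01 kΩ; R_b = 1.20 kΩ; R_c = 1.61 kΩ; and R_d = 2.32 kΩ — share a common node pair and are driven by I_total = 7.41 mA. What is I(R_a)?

Conductances: ΣG = 1/1.01 + 1/1.20 + 1/1.61 + 1/2.32 = 2.876 (1/kΩ).
R_a takes the fraction G_k/ΣG = 0.9901/2.876 = 0.3443, so I = 7.41 × 0.3443 = 2.551 mA.

I ≈ 2.55 mA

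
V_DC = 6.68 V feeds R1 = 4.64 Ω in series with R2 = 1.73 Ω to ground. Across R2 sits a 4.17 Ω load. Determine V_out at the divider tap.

R2 ‖ R_L = (1.73 × 4.17)/(1.73 + 4.17) = 1.223 Ω.
Voltage divider with the loaded lower leg: V_out = 6.68 × 1.223/(4.64 + 1.223) = 6.68 × 0.2086 = 1.393 V.

V_out ≈ 1.39 V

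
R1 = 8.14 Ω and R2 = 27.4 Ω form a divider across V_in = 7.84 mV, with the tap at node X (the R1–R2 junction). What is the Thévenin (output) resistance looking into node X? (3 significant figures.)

R_th ≈ 6.28 Ω

Zeroing V_in shorts the top of R1 to ground, so R_th = R1 ‖ R2 = 6.276 Ω.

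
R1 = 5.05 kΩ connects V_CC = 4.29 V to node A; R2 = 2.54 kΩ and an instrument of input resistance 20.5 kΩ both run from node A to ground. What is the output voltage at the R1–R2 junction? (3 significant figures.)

V_out ≈ 1.33 V

The load sits in parallel with R2, giving an effective lower resistance R2' = R2·R_L/(R2+R_L) = 2.260 kΩ.
Now apply the divider: V_out = 4.29 × 0.3092 = 1.326 V.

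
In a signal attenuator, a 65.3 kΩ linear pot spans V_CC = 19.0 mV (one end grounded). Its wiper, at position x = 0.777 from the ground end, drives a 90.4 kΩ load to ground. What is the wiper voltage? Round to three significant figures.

V_out ≈ 13.1 mV

Lower segment x·R_p = 50.74 kΩ; upper segment (1−x)·R_p = 14.56 kΩ.
(x·R_p) ‖ R_L = 32.50 kΩ.
V_out = 19.0 × 32.50/(14.56 + 32.50) = 13.12 mV.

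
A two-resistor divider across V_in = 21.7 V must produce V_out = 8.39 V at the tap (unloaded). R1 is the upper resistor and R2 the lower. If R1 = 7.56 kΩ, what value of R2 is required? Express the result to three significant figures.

V_out/V_in = R2/(R1+R2) = 0.3866.
Rearranging, R2 = R1·k/(1−k) = 7.56 × 0.6304 = 4.765 kΩ.

R2 ≈ 4.77 kΩ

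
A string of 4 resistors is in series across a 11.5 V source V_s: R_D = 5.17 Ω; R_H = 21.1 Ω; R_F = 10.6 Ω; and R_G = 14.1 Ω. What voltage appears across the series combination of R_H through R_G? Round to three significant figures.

V ≈ 10.3 V

Series total: ΣR = 5.17 + 21.1 + 10.6 + 14.1 = 50.97 Ω.
R_{R_H..R_G} = 21.1 + 10.6 + 14.1 = 45.80 Ω.
V = V_s · R/ΣR = 11.5 × 0.8986 = 10.33 V.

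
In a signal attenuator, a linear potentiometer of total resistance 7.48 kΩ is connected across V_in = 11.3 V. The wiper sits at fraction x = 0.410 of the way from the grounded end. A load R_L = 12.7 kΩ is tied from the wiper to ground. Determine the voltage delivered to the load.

Lower segment x·R_p = 3.067 kΩ; upper segment (1−x)·R_p = 4.413 kΩ.
Lower segment in parallel with the load: 3.067 ‖ 12.7 = 2.470 kΩ.
V_out = 11.3 × 2.470/(4.413 + 2.470) = 4.055 V.

V_out ≈ 4.06 V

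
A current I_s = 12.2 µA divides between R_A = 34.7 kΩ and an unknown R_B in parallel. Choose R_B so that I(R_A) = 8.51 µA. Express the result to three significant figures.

R_B ≈ 80.0 kΩ

Two-branch current divider: I_A = I_s · R_B/(R_A + R_B).
With f = 0.6975, R_B = R_A · f/(1−f) = 34.7 × 2.306 = 80.03 kΩ.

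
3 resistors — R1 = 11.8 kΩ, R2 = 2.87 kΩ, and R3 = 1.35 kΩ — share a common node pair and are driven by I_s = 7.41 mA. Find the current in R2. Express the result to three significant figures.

I ≈ 2.20 mA

Conductances: ΣG = 1/11.8 + 1/2.87 + 1/1.35 = 1.174 (1/kΩ).
R2 takes the fraction G_k/ΣG = 0.3484/1.174 = 0.2968, so I = 7.41 × 0.2968 = 2.199 mA.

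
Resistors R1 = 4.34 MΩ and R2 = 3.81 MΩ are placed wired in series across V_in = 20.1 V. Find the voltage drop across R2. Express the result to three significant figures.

ΣR = 4.34 + 3.81 = 8.150 MΩ.
Voltage divider: V = V_in · (3.810 / 8.150) = 20.1 × 0.4675 = 9.396 V.

V ≈ 9.40 V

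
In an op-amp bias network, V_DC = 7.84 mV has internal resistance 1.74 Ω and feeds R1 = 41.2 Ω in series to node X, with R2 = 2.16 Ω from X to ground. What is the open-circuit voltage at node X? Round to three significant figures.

V_th ≈ 0.375 mV

R1' = 1.74 + 41.2 = 42.94 Ω (source resistance + R1).
With X open, the divider is unloaded: V_th = 7.84 × 2.16/45.10 = 0.3755 mV.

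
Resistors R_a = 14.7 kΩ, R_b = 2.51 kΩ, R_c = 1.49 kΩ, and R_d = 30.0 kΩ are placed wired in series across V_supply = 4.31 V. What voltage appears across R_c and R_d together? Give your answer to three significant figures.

V ≈ 2.79 V

Series total: ΣR = 14.7 + 2.51 + 1.49 + 30.0 = 48.70 kΩ.
R_{R_c..R_d} = 1.49 + 30.0 = 31.49 kΩ.
V = V_supply · R/ΣR = 4.31 × 0.6466 = 2.787 V.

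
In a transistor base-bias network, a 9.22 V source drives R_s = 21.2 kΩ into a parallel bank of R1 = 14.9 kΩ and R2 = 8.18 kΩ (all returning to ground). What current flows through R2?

I ≈ 0.225 mA

Combine the parallel branches: R_p = (1/14.9 + 1/8.18)⁻¹ = 5.281 kΩ.
V_A = 9.22 × 5.281/26.48 = 1.839 V.
Branch current I = V_A/R2 = 1.839/8.18 = 0.2248 mA.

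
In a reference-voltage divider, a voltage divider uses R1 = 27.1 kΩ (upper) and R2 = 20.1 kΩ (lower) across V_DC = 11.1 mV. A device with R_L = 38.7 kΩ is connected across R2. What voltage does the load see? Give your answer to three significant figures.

V_out ≈ 3.64 mV

The load sits in parallel with R2, giving an effective lower resistance R2' = R2·R_L/(R2+R_L) = 13.23 kΩ.
Now apply the divider: V_out = 11.1 × 0.3280 = 3.641 mV.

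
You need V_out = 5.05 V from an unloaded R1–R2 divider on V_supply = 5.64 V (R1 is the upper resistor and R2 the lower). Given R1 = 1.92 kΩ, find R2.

V_out/V_supply = R2/(R1+R2) = 0.8954.
So R2 = R1 · V_out/(V_supply − V_out) = 1.92 × 5.05/(5.64 − 5.05) = 1.92 × 8.559 = 16.43 kΩ.

R2 ≈ 16.4 kΩ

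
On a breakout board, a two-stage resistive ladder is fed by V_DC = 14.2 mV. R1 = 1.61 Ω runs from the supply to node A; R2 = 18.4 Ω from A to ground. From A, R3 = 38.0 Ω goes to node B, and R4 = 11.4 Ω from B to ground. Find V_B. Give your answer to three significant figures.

V_B ≈ 2.93 mV

Looking into the second stage from A: R3 + R4 = 49.40 Ω appears in parallel with R2.
R2 ‖ (R3+R4) = 13.41 Ω.
V_A = 14.2 × 13.41/(1.61 + 13.41) = 12.68 mV.
V_B = V_A × 0.2308 = 2.926 mV.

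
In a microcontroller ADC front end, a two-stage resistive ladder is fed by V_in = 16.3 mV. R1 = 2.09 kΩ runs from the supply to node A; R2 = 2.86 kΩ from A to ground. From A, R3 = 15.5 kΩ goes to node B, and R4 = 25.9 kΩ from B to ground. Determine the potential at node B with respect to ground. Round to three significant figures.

V_B ≈ 5.72 mV

Node A sees R2 in parallel with the series input of stage 2, R3 + R4 = 41.40 kΩ.
Effective lower resistance at A: R2 ‖ 41.40 = 2.675 kΩ.
So V_A = 16.3 × 0.5614 = 9.151 mV.
V_B = V_A × 0.6256 = 5.725 mV.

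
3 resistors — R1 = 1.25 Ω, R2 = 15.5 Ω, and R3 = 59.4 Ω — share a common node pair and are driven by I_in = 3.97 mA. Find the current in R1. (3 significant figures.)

Conductances: ΣG = 1/1.25 + 1/15.5 + 1/59.4 = 0.8814 (1/Ω).
R1 takes the fraction G_k/ΣG = 0.8000/0.8814 = 0.9077, so I = 3.97 × 0.9077 = 3.604 mA.

I ≈ 3.60 mA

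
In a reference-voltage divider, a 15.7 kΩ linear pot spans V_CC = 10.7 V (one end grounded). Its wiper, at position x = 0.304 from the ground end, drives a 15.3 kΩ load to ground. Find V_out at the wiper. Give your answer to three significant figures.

The pot divides into 10.93 kΩ above the wiper and 4.773 kΩ below.
Lower segment in parallel with the load: 4.773 ‖ 15.3 = 3.638 kΩ.
Then V_out = V_CC · 3.638/(10.93 + 3.638) = 2.673 V.
(Unloaded: V_out = x·V_CC = 3.25 V.)

V_out ≈ 2.67 V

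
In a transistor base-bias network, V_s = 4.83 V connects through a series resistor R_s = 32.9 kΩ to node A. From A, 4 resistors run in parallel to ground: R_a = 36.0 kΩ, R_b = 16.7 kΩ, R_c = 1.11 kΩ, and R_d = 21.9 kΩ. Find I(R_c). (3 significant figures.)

Equivalent of the parallel group: R_p = 0.9669 kΩ.
V_A = 4.83 × 0.9669/33.87 = 0.1379 V.
I(R_c) = V_A / R_c = 0.1379/1.11 = 0.1242 mA.

I ≈ 0.124 mA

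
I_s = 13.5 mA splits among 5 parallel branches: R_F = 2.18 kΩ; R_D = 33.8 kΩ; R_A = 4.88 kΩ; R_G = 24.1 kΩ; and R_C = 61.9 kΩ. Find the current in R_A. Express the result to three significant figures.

Total conductance ΣG = 1/2.18 + 1/33.8 + 1/4.88 + 1/24.1 + 1/61.9 = 0.7509 (units of 1/kΩ).
Current divider: I(R_A) = I_s · G_k/ΣG = 13.5 × (0.2049/0.7509) = 13.5 × 0.2729 = 3.684 mA.

I ≈ 3.68 mA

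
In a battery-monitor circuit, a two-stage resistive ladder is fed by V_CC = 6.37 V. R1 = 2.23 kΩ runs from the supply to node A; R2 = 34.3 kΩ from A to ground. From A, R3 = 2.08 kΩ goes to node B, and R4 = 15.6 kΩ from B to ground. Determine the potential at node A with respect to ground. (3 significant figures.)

V_A ≈ 5.35 V

Looking into the second stage from A: R3 + R4 = 17.68 kΩ appears in parallel with R2.
R2 ‖ (R3+R4) = 11.67 kΩ.
First divider: V_A = V_CC · 11.67/(2.23 + 11.67) = 5.348 V.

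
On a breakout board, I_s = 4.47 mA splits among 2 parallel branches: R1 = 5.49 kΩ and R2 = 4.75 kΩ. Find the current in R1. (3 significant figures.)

I ≈ 2.07 mA

Two-branch current divider: I_k = I_s · R_other/(R_1 + R_2).
So I = 4.47 × 4.75/10.24 = 2.073 mA.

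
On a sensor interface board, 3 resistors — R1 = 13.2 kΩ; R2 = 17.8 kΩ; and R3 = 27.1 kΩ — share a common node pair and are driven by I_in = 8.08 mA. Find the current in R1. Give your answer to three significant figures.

Conductances: ΣG = 1/13.2 + 1/17.8 + 1/27.1 = 0.1688 (1/kΩ).
Current divider: I(R1) = I_in · G_k/ΣG = 8.08 × (0.07576/0.1688) = 8.08 × 0.4487 = 3.626 mA.

I ≈ 3.63 mA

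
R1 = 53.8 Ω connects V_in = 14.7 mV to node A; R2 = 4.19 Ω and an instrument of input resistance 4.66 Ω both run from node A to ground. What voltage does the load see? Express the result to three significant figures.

V_out ≈ 0.579 mV

R2 ‖ R_L = (4.19 × 4.66)/(4.19 + 4.66) = 2.206 Ω.
Voltage divider with the loaded lower leg: V_out = 14.7 × 2.206/(53.8 + 2.206) = 14.7 × 0.03939 = 0.5791 mV.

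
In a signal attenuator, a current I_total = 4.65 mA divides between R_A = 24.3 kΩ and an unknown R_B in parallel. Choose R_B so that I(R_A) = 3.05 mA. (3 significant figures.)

R_B ≈ 46.3 kΩ

Two-branch current divider: I_A = I_total · R_B/(R_A + R_B).
3.05/4.65 = R_B/(R_A + R_B) → R_B = R_A · (0.6559)/(1 − 0.6559) = 24.3 × 1.906 = 46.32 kΩ.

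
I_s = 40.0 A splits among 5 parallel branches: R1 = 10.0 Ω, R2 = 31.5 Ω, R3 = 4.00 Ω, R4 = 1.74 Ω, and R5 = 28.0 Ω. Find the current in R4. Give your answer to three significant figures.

I ≈ 23.2 A

ΣG = 1/10.0 + 1/31.5 + 1/4.00 + 1/1.74 + 1/28.0 = 0.9922.
Current divider: I(R4) = I_s · G_k/ΣG = 40.0 × (0.5747/0.9922) = 40.0 × 0.5792 = 23.17 A.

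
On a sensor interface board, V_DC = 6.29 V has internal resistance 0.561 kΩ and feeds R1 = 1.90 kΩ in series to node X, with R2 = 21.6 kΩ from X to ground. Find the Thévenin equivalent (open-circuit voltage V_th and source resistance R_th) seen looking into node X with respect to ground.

V_th ≈ 5.65 V, R_th ≈ 2.21 kΩ

R1' = 0.561 + 1.90 = 2.461 kΩ (source resistance + R1).
V_th is the unloaded tap voltage: V_DC · R2/(R1'+R2) = 6.29 × 0.8977 = 5.647 V.
Looking into X with the source shorted: R_th = R1'·R2/(R1'+R2) = 2.461 × 21.6/24.06 = 2.209 kΩ.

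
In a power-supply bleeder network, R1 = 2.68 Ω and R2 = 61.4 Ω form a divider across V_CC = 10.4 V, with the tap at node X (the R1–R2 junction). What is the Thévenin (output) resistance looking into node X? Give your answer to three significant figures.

With V_CC suppressed (replaced by a short), R_th = R1 ‖ R2 = (2.680 × 61.4)/(2.680 + 61.4) = 2.568 Ω.

R_th ≈ 2.57 Ω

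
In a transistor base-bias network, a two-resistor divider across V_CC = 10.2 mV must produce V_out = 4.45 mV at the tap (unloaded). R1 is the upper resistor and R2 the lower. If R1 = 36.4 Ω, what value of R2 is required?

R2 ≈ 28.2 Ω

The divider ratio is R2/(R1+R2) = 4.45/10.2 = 0.4363.
So R2 = R1 · V_out/(V_CC − V_out) = 36.4 × 4.45/(10.2 − 4.45) = 36.4 × 0.7739 = 28.17 Ω.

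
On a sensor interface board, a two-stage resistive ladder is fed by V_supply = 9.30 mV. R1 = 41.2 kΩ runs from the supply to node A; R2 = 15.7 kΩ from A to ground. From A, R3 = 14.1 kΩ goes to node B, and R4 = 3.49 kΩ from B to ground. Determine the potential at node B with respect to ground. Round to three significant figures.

V_B ≈ 0.309 mV

Node A sees R2 in parallel with the series input of stage 2, R3 + R4 = 17.59 kΩ.
R2 ‖ (R3+R4) = 8.296 kΩ.
V_A = 9.30 × 8.296/(41.2 + 8.296) = 1.559 mV.
Stage 2 is unloaded, so V_B = V_A · R4/(R3+R4) = 1.559 × 3.49/17.59 = 0.3093 mV.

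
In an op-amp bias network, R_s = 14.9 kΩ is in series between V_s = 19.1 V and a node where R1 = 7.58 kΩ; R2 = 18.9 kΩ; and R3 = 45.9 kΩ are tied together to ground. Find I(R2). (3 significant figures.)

Parallel bank: R_p = 1/(1/7.58 + 1/18.9 + 1/45.9) = 4.840 kΩ.
V_A = 19.1 × 4.840/19.74 = 4.683 V.
Branch current I = V_A/R2 = 4.683/18.9 = 0.2478 mA.

I ≈ 0.248 mA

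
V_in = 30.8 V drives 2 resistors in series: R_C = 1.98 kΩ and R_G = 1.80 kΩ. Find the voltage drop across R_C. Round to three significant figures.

V ≈ 16.1 V

Series total: ΣR = 1.98 + 1.80 = 3.780 kΩ.
By the voltage-divider rule, V = 30.8 × 1.980/3.780 = 16.13 V.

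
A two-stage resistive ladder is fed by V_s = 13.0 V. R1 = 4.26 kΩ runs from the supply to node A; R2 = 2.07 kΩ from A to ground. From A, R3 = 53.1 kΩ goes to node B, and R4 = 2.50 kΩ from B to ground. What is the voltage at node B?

The second stage (R3 + R4 = 55.60 kΩ) loads node A in parallel with R2.
Effective lower resistance at A: R2 ‖ 55.60 = 1.996 kΩ.
V_A = 13.0 × 1.996/(4.26 + 1.996) = 4.147 V.
Then the unloaded second divider: V_B = V_A × R4/(R3+R4) = 4.147 × 0.04496 = 0.1865 V.

V_B ≈ 0.186 V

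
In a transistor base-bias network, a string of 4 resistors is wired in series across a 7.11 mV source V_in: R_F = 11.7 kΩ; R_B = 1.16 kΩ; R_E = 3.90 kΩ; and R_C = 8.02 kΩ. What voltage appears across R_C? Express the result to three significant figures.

V ≈ 2.30 mV

Series total: ΣR = 11.7 + 1.16 + 3.90 + 8.02 = 24.78 kΩ.
V = V_in · R/ΣR = 7.11 × 0.3236 = 2.301 mV.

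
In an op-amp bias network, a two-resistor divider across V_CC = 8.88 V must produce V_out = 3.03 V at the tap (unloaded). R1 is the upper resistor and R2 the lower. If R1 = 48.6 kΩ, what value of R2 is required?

R2 ≈ 25.2 kΩ

Required fraction k = V_out/V_CC = 0.3412.
R2 = R1 · 0.3412/(1 − 0.3412) = 25.17 kΩ.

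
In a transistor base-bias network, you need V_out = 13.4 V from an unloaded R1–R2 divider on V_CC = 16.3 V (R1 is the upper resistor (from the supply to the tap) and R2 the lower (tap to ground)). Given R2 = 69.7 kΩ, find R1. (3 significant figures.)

Required fraction k = V_out/V_CC = 0.8221.
So R1 = R2 · (V_CC/V_out − 1) = 69.7 × (16.3/13.4 − 1) = 69.7 × 0.2164 = 15.08 kΩ.

R1 ≈ 15.1 kΩ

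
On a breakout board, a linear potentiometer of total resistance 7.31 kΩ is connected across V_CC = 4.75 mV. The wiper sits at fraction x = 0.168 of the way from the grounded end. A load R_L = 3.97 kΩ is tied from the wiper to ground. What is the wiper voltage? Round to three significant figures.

Lower segment x·R_p = 1.228 kΩ; upper segment (1−x)·R_p = 6.082 kΩ.
(x·R_p) ‖ R_L = 0.9379 kΩ.
V_out = 4.75 × 0.9379/(6.082 + 0.9379) = 0.6347 mV.

V_out ≈ 0.635 mV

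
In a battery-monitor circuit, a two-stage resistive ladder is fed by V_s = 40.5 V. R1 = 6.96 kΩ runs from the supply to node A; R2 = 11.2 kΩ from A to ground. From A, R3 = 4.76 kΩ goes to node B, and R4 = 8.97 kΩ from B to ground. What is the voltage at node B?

The second stage (R3 + R4 = 13.73 kΩ) loads node A in parallel with R2.
R2 ‖ (R3+R4) = 6.168 kΩ.
First divider: V_A = V_s · 6.168/(6.96 + 6.168) = 19.03 V.
Then the unloaded second divider: V_B = V_A × R4/(R3+R4) = 19.03 × 0.6533 = 12.43 V.

V_B ≈ 12.4 V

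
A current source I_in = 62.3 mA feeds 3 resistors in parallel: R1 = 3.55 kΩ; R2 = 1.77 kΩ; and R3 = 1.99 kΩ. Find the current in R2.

I ≈ 26.1 mA

Conductances: ΣG = 1/3.55 + 1/1.77 + 1/1.99 = 1.349 (1/kΩ).
By the current-divider rule, I = I_in · G_k/ΣG = 62.3 × 0.4188 = 26.09 mA.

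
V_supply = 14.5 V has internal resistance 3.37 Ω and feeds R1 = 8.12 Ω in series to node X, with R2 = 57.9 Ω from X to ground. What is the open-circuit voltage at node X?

R1' = 3.37 + 8.12 = 11.49 Ω (source resistance + R1).
Open-circuit (no load on X): V_th = V_supply · R2/(R1' + R2) = 14.5 × 57.9/(11.49 + 57.9) = 12.10 V.

V_th ≈ 12.1 V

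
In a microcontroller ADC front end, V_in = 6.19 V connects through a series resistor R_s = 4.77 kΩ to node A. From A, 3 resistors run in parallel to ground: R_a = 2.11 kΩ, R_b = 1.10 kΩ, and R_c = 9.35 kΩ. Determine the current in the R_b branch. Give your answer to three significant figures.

I ≈ 0.694 mA

Parallel bank: R_p = 1/(1/2.11 + 1/1.10 + 1/9.35) = 0.6712 kΩ.
Node voltage V_A = V_in · R_p/(R_s + R_p) = 6.19 × 0.1233 = 0.7635 V.
Branch current I = V_A/R_b = 0.7635/1.10 = 0.6941 mA.
(Check via current divider: I_total = 1.138 mA; share G_k/ΣG = 0.6101 → same result.)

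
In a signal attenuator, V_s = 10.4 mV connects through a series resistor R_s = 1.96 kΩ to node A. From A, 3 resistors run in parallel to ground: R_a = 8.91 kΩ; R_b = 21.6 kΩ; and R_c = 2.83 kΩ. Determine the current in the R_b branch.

Parallel bank: R_p = 1/(1/8.91 + 1/21.6 + 1/2.83) = 1.954 kΩ.
Node voltage V_A = V_s · R_p/(R_s + R_p) = 10.4 × 0.4992 = 5.191 mV.
I(R_b) = V_A / R_b = 5.191/21.6 = 0.2403 µA.

I ≈ 0.240 µA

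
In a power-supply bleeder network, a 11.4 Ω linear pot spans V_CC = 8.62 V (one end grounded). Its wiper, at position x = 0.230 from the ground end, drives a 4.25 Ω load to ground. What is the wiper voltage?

V_out ≈ 1.34 V

Lower segment x·R_p = 2.622 Ω; upper segment (1−x)·R_p = 8.778 Ω.
R_L loads the lower segment: effective lower R = 1.622 Ω.
Loaded-divider output: V_out = 8.62 × 0.1559 = 1.344 V.
(Unloaded: V_out = x·V_CC = 1.98 V.)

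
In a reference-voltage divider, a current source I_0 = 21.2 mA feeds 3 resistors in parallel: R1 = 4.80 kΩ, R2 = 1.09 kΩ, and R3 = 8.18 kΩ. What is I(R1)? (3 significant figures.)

I ≈ 3.54 mA

Conductances: ΣG = 1/4.80 + 1/1.09 + 1/8.18 = 1.248 (1/kΩ).
Current divider: I(R1) = I_0 · G_k/ΣG = 21.2 × (0.2083/1.248) = 21.2 × 0.1669 = 3.539 mA.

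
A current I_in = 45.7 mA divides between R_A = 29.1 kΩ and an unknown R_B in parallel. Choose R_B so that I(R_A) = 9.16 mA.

R_B ≈ 7.29 kΩ

The fraction through R_A equals R_B/(R_A+R_B).
9.16/45.7 = R_B/(R_A + R_B) → R_B = R_A · (0.2004)/(1 − 0.2004) = 29.1 × 0.2507 = 7.295 kΩ.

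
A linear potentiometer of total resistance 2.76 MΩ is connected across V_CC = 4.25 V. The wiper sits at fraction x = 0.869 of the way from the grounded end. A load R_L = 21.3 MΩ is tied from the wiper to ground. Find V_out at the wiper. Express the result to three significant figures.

Lower segment x·R_p = 2.398 MΩ; upper segment (1−x)·R_p = 0.3616 MΩ.
(x·R_p) ‖ R_L = 2.156 MΩ.
Loaded-divider output: V_out = 4.25 × 0.8564 = 3.640 V.

V_out ≈ 3.64 V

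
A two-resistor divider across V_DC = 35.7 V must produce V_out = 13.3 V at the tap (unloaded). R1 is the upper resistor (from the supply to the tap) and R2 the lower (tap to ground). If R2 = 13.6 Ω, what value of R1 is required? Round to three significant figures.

The divider ratio is R2/(R1+R2) = 13.3/35.7 = 0.3725.
So R1 = R2 · (V_DC/V_out − 1) = 13.6 × (35.7/13.3 − 1) = 13.6 × 1.684 = 22.91 Ω.

R1 ≈ 22.9 Ω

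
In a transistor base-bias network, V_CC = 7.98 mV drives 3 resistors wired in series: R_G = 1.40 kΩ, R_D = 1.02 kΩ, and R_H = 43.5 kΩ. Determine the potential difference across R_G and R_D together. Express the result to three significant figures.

Total series resistance ΣR = 1.40 + 1.02 + 43.5 = 45.92 kΩ.
R_{R_G..R_D} = 1.40 + 1.02 = 2.420 kΩ.
V = V_CC · R/ΣR = 7.98 × 0.05270 = 0.4205 mV.

V ≈ 0.421 mV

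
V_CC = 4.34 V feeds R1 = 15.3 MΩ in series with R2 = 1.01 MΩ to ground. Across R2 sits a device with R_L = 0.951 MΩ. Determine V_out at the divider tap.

V_out ≈ 0.135 V

R2 ‖ R_L = (1.01 × 0.951)/(1.01 + 0.951) = 0.4898 MΩ.
Voltage divider with the loaded lower leg: V_out = 4.34 × 0.4898/(15.3 + 0.4898) = 4.34 × 0.03102 = 0.1346 V.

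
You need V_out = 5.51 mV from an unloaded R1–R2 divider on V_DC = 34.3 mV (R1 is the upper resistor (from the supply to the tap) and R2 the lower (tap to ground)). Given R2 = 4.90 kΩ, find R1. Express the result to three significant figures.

R1 ≈ 25.6 kΩ

Required fraction k = V_out/V_DC = 0.1606.
Rearranging, R1 = R2·(1−k)/k = 4.90 × 5.225 = 25.60 kΩ.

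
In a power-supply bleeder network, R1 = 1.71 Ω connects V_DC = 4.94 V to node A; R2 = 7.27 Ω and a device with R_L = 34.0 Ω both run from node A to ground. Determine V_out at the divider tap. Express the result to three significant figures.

V_out ≈ 3.84 V

The load sits in parallel with R2, giving an effective lower resistance R2' = R2·R_L/(R2+R_L) = 5.989 Ω.
Now apply the divider: V_out = 4.94 × 0.7779 = 3.843 V.
(Unloaded it would be 4.00 V; the load pulls it down.)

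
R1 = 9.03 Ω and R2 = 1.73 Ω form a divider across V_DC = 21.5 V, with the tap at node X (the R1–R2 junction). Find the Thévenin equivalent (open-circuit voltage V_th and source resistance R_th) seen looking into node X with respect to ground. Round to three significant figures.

With X open, the divider is unloaded: V_th = 21.5 × 1.73/10.76 = 3.457 V.
Zeroing V_DC shorts the top of R1 to ground, so R_th = R1 ‖ R2 = 1.452 Ω.

V_th ≈ 3.46 V, R_th ≈ 1.45 Ω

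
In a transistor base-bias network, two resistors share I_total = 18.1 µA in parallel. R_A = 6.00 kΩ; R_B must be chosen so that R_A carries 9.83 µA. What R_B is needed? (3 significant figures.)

R_B ≈ 7.13 kΩ

Two-branch current divider: I_A = I_total · R_B/(R_A + R_B).
With f = 0.5431, R_B = R_A · f/(1−f) = 6.00 × 1.189 = 7.132 kΩ.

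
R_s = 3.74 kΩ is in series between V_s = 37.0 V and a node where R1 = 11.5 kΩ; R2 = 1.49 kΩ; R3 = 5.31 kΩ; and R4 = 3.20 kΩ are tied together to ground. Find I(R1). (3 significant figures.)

Equivalent of the parallel group: R_p = 0.7943 kΩ.
V_A = 37.0 × 0.7943/4.534 = 6.482 V.
I(R1) = V_A / R1 = 6.482/11.5 = 0.5636 mA.
(Equivalently: I_total = 8.160 mA, then current-divider fraction G_k/ΣG = 0.06907.)

I ≈ 0.564 mA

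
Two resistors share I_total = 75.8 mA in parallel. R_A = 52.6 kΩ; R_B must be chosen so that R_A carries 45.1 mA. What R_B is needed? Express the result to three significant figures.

Two-branch current divider: I_A = I_total · R_B/(R_A + R_B).
45.1/75.8 = R_B/(R_A + R_B) → R_B = R_A · (0.5950)/(1 − 0.5950) = 52.6 × 1.469 = 77.27 kΩ.

R_B ≈ 77.3 kΩ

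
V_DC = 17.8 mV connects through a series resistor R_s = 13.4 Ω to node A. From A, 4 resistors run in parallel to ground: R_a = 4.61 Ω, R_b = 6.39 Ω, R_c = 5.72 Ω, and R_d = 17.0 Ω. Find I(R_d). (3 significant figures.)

I ≈ 0.115 mA

Equivalent of the parallel group: R_p = 1.647 Ω.
V_A by voltage divider: V_A = 17.8 × 1.647/(13.4 + 1.647) = 1.949 mV.
Branch current I = V_A/R_d = 1.949/17.0 = 0.1146 mA.
(Check via current divider: I_total = 1.183 mA; share G_k/ΣG = 0.09690 → same result.)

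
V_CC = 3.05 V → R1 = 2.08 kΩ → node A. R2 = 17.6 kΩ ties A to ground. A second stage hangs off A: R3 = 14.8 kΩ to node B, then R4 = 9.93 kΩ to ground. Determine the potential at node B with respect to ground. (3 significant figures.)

Looking into the second stage from A: R3 + R4 = 24.73 kΩ appears in parallel with R2.
R2 ‖ (R3+R4) = 10.28 kΩ.
First divider: V_A = V_CC · 10.28/(2.08 + 10.28) = 2.537 V.
V_B = V_A × 0.4015 = 1.019 V.

V_B ≈ 1.02 V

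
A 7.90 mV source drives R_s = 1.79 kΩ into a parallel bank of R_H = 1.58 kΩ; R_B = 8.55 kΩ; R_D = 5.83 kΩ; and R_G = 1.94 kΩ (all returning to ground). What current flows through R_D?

I ≈ 0.379 µA

Combine the parallel branches: R_p = (1/1.58 + 1/8.55 + 1/5.83 + 1/1.94)⁻¹ = 0.6960 kΩ.
V_A by voltage divider: V_A = 7.90 × 0.6960/(1.79 + 0.6960) = 2.212 mV.
Branch current I = V_A/R_D = 2.212/5.83 = 0.3794 µA.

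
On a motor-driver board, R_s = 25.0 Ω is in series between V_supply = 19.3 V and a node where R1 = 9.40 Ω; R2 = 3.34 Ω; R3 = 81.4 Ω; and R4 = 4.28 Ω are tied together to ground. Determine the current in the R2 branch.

I ≈ 0.334 A

Combine the parallel branches: R_p = (1/9.40 + 1/3.34 + 1/81.4 + 1/4.28)⁻¹ = 1.534 Ω.
V_A by voltage divider: V_A = 19.3 × 1.534/(25.0 + 1.534) = 1.116 V.
I(R2) = V_A / R2 = 1.116/3.34 = 0.3342 A.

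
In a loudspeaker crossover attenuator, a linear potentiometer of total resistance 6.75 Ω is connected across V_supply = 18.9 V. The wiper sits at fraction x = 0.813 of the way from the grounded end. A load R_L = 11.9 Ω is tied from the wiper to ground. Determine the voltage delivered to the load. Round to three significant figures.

Split the track: R_lower = x·R_p = 5.488 Ω, R_upper = (1−x)·R_p = 1.262 Ω.
Lower segment in parallel with the load: 5.488 ‖ 11.9 = 3.756 Ω.
V_out = 18.9 × 3.756/(1.262 + 3.756) = 14.15 V.
(Unloaded: V_out = x·V_supply = 15.4 V.)

V_out ≈ 14.1 V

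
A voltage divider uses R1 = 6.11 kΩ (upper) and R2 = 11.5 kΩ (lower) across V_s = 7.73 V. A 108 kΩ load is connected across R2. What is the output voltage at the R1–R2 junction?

V_out ≈ 4.87 V

The load sits in parallel with R2, giving an effective lower resistance R2' = R2·R_L/(R2+R_L) = 10.39 kΩ.
Then V_out = V_s · R2'/(R1 + R2') = 7.73 × 10.39/16.50 = 4.868 V.
(Unloaded it would be 5.05 V; the load pulls it down.)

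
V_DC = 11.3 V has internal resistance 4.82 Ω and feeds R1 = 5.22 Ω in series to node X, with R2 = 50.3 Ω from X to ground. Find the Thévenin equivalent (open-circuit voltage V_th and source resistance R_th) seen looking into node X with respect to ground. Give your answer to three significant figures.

V_th ≈ 9.42 V, R_th ≈ 8.37 Ω

R1' = 4.82 + 5.22 = 10.04 Ω (source resistance + R1).
V_th is the unloaded tap voltage: V_DC · R2/(R1'+R2) = 11.3 × 0.8336 = 9.420 V.
Looking into X with the source shorted: R_th = R1'·R2/(R1'+R2) = 10.04 × 50.3/60.34 = 8.369 Ω.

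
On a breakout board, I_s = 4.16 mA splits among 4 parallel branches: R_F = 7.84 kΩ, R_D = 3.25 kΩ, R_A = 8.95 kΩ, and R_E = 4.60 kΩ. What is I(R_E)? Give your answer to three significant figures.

ΣG = 1/7.84 + 1/3.25 + 1/8.95 + 1/4.60 = 0.7644.
R_E takes the fraction G_k/ΣG = 0.2174/0.7644 = 0.2844, so I = 4.16 × 0.2844 = 1.183 mA.

I ≈ 1.18 mA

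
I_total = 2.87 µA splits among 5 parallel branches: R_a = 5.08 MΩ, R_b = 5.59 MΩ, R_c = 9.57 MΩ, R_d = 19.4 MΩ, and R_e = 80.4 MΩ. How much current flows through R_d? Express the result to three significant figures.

ΣG = 1/5.08 + 1/5.59 + 1/9.57 + 1/19.4 + 1/80.4 = 0.5442.
By the current-divider rule, I = I_total · G_k/ΣG = 2.87 × 0.09472 = 0.2718 µA.

I ≈ 0.272 µA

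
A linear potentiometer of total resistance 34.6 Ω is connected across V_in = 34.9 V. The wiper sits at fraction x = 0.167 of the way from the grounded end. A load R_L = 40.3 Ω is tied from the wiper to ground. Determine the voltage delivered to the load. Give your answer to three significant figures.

V_out ≈ 5.21 V

The pot divides into 28.82 Ω above the wiper and 5.778 Ω below.
Lower segment in parallel with the load: 5.778 ‖ 40.3 = 5.054 Ω.
Then V_out = V_in · 5.054/(28.82 + 5.054) = 5.206 V.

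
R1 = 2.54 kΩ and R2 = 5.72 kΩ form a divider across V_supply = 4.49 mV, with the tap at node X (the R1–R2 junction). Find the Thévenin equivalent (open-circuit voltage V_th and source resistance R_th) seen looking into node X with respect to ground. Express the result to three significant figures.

V_th is the unloaded tap voltage: V_supply · R2/(R1+R2) = 4.49 × 0.6925 = 3.109 mV.
With V_supply suppressed (replaced by a short), R_th = R1 ‖ R2 = (2.540 × 5.72)/(2.540 + 5.72) = 1.759 kΩ.

V_th ≈ 3.11 mV, R_th ≈ 1.76 kΩ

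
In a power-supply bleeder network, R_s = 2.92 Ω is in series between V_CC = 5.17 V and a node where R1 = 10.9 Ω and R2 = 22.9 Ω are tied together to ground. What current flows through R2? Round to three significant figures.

I ≈ 0.162 A

Parallel bank: R_p = 1/(1/10.9 + 1/22.9) = 7.385 Ω.
V_A by voltage divider: V_A = 5.17 × 7.385/(2.92 + 7.385) = 3.705 V.
Branch current I = V_A/R2 = 3.705/22.9 = 0.1618 A.
(Equivalently: I_total = 0.5017 A, then current-divider fraction G_k/ΣG = 0.3225.)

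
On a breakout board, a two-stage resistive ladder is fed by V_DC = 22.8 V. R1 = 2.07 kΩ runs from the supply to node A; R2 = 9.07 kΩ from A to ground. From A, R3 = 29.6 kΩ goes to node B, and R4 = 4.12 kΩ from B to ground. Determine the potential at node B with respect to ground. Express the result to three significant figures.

Node A sees R2 in parallel with the series input of stage 2, R3 + R4 = 33.72 kΩ.
R2 ‖ (R3+R4) = 7.147 kΩ.
First divider: V_A = V_DC · 7.147/(2.07 + 7.147) = 17.68 V.
Stage 2 is unloaded, so V_B = V_A · R4/(R3+R4) = 17.68 × 4.12/33.72 = 2.160 V.

V_B ≈ 2.16 V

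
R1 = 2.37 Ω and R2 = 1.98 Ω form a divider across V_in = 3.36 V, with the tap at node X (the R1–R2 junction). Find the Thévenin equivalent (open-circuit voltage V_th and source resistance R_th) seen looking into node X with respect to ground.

V_th ≈ 1.53 V, R_th ≈ 1.08 Ω

Open-circuit (no load on X): V_th = V_in · R2/(R1 + R2) = 3.36 × 1.98/(2.370 + 1.98) = 1.529 V.
Looking into X with the source shorted: R_th = R1·R2/(R1+R2) = 2.370 × 1.98/4.350 = 1.079 Ω.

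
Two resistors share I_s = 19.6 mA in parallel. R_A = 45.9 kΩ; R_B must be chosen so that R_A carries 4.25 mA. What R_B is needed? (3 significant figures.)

The fraction through R_A equals R_B/(R_A+R_B).
With f = 0.2168, R_B = R_A · f/(1−f) = 45.9 × 0.2769 = 12.71 kΩ.

R_B ≈ 12.7 kΩ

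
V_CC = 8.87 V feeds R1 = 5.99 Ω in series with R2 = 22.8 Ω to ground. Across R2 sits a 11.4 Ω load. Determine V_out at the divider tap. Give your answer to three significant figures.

The load sits in parallel with R2, giving an effective lower resistance R2' = R2·R_L/(R2+R_L) = 7.600 Ω.
Voltage divider with the loaded lower leg: V_out = 8.87 × 7.600/(5.99 + 7.600) = 8.87 × 0.5592 = 4.960 V.
(Unloaded it would be 7.02 V; the load pulls it down.)

V_out ≈ 4.96 V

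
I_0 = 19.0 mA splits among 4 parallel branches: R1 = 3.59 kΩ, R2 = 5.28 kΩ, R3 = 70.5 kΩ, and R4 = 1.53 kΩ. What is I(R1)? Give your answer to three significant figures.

Total conductance ΣG = 1/3.59 + 1/5.28 + 1/70.5 + 1/1.53 = 1.136 (units of 1/kΩ).
By the current-divider rule, I = I_0 · G_k/ΣG = 19.0 × 0.2453 = 4.660 mA.

I ≈ 4.66 mA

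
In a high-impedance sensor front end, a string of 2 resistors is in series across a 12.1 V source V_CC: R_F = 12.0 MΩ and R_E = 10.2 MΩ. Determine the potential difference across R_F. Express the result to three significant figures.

V ≈ 6.54 V

Total series resistance ΣR = 12.0 + 10.2 = 22.20 MΩ.
Voltage divider: V = V_CC · (12.00 / 22.20) = 12.1 × 0.5405 = 6.541 V.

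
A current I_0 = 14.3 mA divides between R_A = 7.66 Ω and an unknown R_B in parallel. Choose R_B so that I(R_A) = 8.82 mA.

R_B ≈ 12.3 Ω

The fraction through R_A equals R_B/(R_A+R_B).
8.82/14.3 = R_B/(R_A + R_B) → R_B = R_A · (0.6168)/(1 − 0.6168) = 7.66 × 1.609 = 12.33 Ω.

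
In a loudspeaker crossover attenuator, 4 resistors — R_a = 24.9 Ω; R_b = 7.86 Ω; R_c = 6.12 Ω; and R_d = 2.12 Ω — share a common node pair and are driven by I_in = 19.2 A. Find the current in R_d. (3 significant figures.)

Conductances: ΣG = 1/24.9 + 1/7.86 + 1/6.12 + 1/2.12 = 0.8025 (1/Ω).
Current divider: I(R_d) = I_in · G_k/ΣG = 19.2 × (0.4717/0.8025) = 19.2 × 0.5878 = 11.29 A.

I ≈ 11.3 A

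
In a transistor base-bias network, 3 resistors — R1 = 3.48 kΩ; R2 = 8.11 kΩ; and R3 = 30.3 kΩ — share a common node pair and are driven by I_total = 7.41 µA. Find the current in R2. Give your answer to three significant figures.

Conductances: ΣG = 1/3.48 + 1/8.11 + 1/30.3 = 0.4437 (1/kΩ).
Current divider: I(R2) = I_total · G_k/ΣG = 7.41 × (0.1233/0.4437) = 7.41 × 0.2779 = 2.059 µA.

I ≈ 2.06 µA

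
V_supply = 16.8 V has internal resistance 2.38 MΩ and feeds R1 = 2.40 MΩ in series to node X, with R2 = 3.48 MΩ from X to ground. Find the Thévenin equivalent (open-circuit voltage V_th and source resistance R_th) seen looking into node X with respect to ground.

R1' = 2.38 + 2.40 = 4.780 MΩ (source resistance + R1).
Open-circuit (no load on X): V_th = V_supply · R2/(R1' + R2) = 16.8 × 3.48/(4.780 + 3.48) = 7.078 V.
With V_supply suppressed (replaced by a short), R_th = R1' ‖ R2 = (4.780 × 3.48)/(4.780 + 3.48) = 2.014 MΩ.

V_th ≈ 7.08 V, R_th ≈ 2.01 MΩ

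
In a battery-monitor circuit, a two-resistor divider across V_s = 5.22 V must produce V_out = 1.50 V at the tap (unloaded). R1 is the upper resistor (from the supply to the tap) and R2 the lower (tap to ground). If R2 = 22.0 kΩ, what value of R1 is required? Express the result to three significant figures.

V_out/V_s = R2/(R1+R2) = 0.2874.
So R1 = R2 · (V_s/V_out − 1) = 22.0 × (5.22/1.50 − 1) = 22.0 × 2.480 = 54.56 kΩ.

R1 ≈ 54.6 kΩ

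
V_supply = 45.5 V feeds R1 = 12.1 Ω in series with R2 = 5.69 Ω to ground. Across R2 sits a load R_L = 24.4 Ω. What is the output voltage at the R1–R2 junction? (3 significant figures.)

V_out ≈ 12.6 V

R2 ‖ R_L = (5.69 × 24.4)/(5.69 + 24.4) = 4.614 Ω.
Voltage divider with the loaded lower leg: V_out = 45.5 × 4.614/(12.1 + 4.614) = 45.5 × 0.2761 = 12.56 V.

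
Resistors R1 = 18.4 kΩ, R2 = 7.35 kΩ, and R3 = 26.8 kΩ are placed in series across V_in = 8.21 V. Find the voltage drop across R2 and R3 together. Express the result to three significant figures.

Series total: ΣR = 18.4 + 7.35 + 26.8 = 52.55 kΩ.
R_{R2..R3} = 7.35 + 26.8 = 34.15 kΩ.
V = V_in · R/ΣR = 8.21 × 0.6499 = 5.335 V.

V ≈ 5.34 V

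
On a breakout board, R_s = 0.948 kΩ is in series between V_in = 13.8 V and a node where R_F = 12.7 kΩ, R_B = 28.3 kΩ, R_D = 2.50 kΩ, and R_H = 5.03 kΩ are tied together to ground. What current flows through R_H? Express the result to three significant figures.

Combine the parallel branches: R_p = (1/12.7 + 1/28.3 + 1/2.50 + 1/5.03)⁻¹ = 1.403 kΩ.
V_A by voltage divider: V_A = 13.8 × 1.403/(0.948 + 1.403) = 8.235 V.
I(R_H) = V_A / R_H = 8.235/5.03 = 1.637 mA.

I ≈ 1.64 mA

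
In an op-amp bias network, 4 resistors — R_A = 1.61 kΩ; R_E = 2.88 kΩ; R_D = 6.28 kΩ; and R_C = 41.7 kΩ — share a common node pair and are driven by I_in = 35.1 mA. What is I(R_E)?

Total conductance ΣG = 1/1.61 + 1/2.88 + 1/6.28 + 1/41.7 = 1.152 (units of 1/kΩ).
Current divider: I(R_E) = I_in · G_k/ΣG = 35.1 × (0.3472/1.152) = 35.1 × 0.3015 = 10.58 mA.

I ≈ 10.6 mA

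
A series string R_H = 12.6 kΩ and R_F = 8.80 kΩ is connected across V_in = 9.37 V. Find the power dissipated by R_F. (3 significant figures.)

Series current I = V_in/ΣR = 9.37/21.40 = 0.4379 mA.
V(R_F) = I·R = 3.853 V; P = V·I = 3.853 × 0.4379 = 1.687 mW.

P ≈ 1.69 mW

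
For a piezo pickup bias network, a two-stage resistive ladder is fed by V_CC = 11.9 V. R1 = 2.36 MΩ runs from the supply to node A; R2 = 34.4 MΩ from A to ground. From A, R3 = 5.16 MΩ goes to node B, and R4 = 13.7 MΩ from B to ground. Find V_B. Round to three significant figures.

Looking into the second stage from A: R3 + R4 = 18.86 MΩ appears in parallel with R2.
Effective lower resistance at A: R2 ‖ 18.86 = 12.18 MΩ.
First divider: V_A = V_CC · 12.18/(2.36 + 12.18) = 9.969 V.
V_B = V_A × 0.7264 = 7.241 V.

V_B ≈ 7.24 V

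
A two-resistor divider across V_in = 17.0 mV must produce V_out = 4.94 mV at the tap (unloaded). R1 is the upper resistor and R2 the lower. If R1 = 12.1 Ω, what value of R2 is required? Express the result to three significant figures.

Required fraction k = V_out/V_in = 0.2906.
So R2 = R1 · V_out/(V_in − V_out) = 12.1 × 4.94/(17.0 − 4.94) = 12.1 × 0.4096 = 4.956 Ω.

R2 ≈ 4.96 Ω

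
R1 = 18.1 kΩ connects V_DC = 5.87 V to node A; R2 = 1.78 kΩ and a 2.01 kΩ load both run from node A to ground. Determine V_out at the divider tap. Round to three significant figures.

The load sits in parallel with R2, giving an effective lower resistance R2' = R2·R_L/(R2+R_L) = 0.9440 kΩ.
Then V_out = V_DC · R2'/(R1 + R2') = 5.87 × 0.9440/19.04 = 0.2910 V.

V_out ≈ 0.291 V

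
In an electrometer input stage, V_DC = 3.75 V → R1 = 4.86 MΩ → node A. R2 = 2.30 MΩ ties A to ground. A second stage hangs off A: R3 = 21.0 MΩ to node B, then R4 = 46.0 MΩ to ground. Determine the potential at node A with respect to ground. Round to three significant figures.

Node A sees R2 in parallel with the series input of stage 2, R3 + R4 = 67.00 MΩ.
Effective lower resistance at A: R2 ‖ 67.00 = 2.224 MΩ.
So V_A = 3.75 × 0.3139 = 1.177 V.

V_A ≈ 1.18 V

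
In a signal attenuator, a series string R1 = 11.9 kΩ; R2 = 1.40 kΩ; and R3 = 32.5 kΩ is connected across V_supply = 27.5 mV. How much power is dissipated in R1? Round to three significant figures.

ΣR = 45.80 kΩ → I = 27.5/45.80 = 0.6004 µA.
P(R1) = I²·R1 = (0.6004)² × 11.9 = 4.290 nW.

P ≈ 4.29 nW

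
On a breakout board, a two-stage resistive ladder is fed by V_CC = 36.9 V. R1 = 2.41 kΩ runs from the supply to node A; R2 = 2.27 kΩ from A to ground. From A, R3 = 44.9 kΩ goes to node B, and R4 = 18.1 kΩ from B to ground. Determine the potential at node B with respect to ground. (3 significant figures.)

Node A sees R2 in parallel with the series input of stage 2, R3 + R4 = 63.00 kΩ.
R2 ‖ (R3+R4) = 2.191 kΩ.
V_A = 36.9 × 2.191/(2.41 + 2.191) = 17.57 V.
Stage 2 is unloaded, so V_B = V_A · R4/(R3+R4) = 17.57 × 18.1/63.00 = 5.048 V.

V_B ≈ 5.05 V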